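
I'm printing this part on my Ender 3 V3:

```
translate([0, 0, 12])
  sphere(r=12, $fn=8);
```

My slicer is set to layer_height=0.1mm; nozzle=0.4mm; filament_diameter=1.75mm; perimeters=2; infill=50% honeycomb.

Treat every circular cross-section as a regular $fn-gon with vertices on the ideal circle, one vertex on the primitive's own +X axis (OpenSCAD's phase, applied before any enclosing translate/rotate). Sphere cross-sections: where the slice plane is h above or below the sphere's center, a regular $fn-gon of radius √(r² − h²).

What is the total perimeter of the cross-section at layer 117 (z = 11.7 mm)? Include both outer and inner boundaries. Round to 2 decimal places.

At z = 11.7 mm: the r=12 sphere contributes a regular 8-gon of circumradius √(12²−0.3²) = 11.996 (perimeter = 2·8·11.996·sin(180°/8) = 73.45 mm). Overall, the cross-section is a single solid region. Total boundary length (outer) = 73.45 mm.

73.45 mm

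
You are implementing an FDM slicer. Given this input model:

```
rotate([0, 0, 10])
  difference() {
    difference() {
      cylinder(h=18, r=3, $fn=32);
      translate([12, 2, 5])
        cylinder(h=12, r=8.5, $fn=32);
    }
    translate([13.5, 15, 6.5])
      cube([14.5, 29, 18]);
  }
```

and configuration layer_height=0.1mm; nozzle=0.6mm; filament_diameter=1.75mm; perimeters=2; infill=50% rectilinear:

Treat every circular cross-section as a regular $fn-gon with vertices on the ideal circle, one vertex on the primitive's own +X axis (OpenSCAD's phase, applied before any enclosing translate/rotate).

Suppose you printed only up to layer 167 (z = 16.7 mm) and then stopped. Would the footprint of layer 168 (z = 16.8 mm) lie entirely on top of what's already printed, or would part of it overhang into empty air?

entirely on top

Compare the two slices. At z = 16.7: the r=3 cylinder gives a regular 32-gon of circumradius 3 (constant along its height) (area = (32/2)·3.000²·sin(360°/32) = 28.09 mm²); the cylinder at (12, 2): section is a regular 32-gon, circumradius r=8.5 (area = (32/2)·8.500²·sin(360°/32) = 225.52 mm²); Taking the first minus the rest: starting from the r=3 cylinder (28.09 mm²), the r=8.5 cylinder at (12, 2) misses the remaining region (no effect) — area = 28.09 mm²; the cube at (13.5, 15) (footprint 14.5×29) is included at this height (area 420.50 mm²); After the difference (first − rest): starting from that combined region (28.09 mm²), the 14.5×29 cube at (13.5, 15) misses the remaining region (no effect) — area = 28.09 mm²; (whole slice rotated 10° about Z — lengths, areas and connectivity unchanged). At z = 16.8: the r=3 cylinder contributes a regular 32-gon of circumradius 3 (area = (32/2)·3.000²·sin(360°/32) = 28.09 mm²); the r=8.5 cylinder at (12, 2) contributes a regular 32-gon of circumradius 8.5 (area = (32/2)·8.500²·sin(360°/32) = 225.52 mm²); Subtracting the remaining from the first: starting from the r=3 cylinder (28.09 mm²), the r=8.5 cylinder at (12, 2) misses the remaining region (no effect) — area = 28.09 mm²; the cube at (13.5, 15) (footprint 14.5×29) is included at this height (area 420.50 mm²); Taking the first minus the rest: starting from that combined region (28.09 mm²), the 14.5×29 cube at (13.5, 15) misses the remaining region (no effect) — area = 28.09 mm²; (whole slice rotated 10° about Z — lengths, areas and connectivity unchanged). Checking containment: the cross-section at z = 16.8 is a subset of the cross-section at z = 16.7.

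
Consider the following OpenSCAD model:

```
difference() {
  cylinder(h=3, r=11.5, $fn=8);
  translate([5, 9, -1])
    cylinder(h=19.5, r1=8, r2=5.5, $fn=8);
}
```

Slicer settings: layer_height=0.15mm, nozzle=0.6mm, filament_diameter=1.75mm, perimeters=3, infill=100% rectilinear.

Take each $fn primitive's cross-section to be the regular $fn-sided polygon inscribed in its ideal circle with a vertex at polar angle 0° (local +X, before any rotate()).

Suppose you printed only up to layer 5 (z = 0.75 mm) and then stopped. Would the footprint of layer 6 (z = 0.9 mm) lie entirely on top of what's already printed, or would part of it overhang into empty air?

entirely on top

Compare the two slices. At z = 0.75: the r=11.5 cylinder contributes a regular 8-gon of circumradius 11.5 (area = (8/2)·11.500²·sin(360°/8) = 374.06 mm²); the cone at (5, 9): at t=0.090 of its height the radius interpolates to r₁+(r₂−r₁)t = 7.776, giving a regular 8-gon of that circumradius (area = (8/2)·7.776²·sin(360°/8) = 171.01 mm²); Subtracting the remaining from the first: starting from the r=11.5 cylinder (374.06 mm²), the cone at (5, 9) partially overlaps it — only the 82.16 mm² overlap (of its 171.01 mm²) is removed, clipping the outline — area = 291.90 mm². At z = 0.9: the cylinder: section is a regular 8-gon, circumradius r=11.5 (area = (8/2)·11.500²·sin(360°/8) = 374.06 mm²); the cone at (5, 9): at t=0.097 of its height the radius interpolates to r₁+(r₂−r₁)t = 7.756, giving a regular 8-gon of that circumradius (area = (8/2)·7.756²·sin(360°/8) = 170.16 mm²); Taking the first minus the rest: starting from the r=11.5 cylinder (374.06 mm²), the cone at (5, 9) partially overlaps it — only the 81.82 mm² overlap (of its 170.16 mm²) is removed, clipping the outline — area = 292.24 mm². Checking containment: the cross-section at z = 0.9 is a subset of the cross-section at z = 0.75.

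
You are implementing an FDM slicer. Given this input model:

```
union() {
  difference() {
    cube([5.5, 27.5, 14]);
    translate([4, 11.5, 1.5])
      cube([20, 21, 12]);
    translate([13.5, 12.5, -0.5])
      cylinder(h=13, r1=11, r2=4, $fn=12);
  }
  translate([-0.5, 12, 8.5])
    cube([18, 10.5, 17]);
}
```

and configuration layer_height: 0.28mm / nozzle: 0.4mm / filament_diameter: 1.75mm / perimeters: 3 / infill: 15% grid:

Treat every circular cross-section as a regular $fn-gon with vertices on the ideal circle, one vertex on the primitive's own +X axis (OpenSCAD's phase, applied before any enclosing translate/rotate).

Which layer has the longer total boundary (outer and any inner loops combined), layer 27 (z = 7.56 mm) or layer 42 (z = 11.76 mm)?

layer 42 (z = 11.76 mm)

Layer 27 (z = 7.56): the cube is present — its section is the full 5.5×27.5 rectangle (perimeter 66.00 mm); the cube at (4, 11.5) is present — its section is the full 20×21 rectangle (perimeter 82.00 mm); the cone at (13.5, 12.5): at t=0.620 of its height the radius interpolates to r₁+(r₂−r₁)t = 6.660, giving a regular 12-gon of that circumradius (perimeter = 2·12·6.660·sin(180°/12) = 41.37 mm); After the difference (first − rest): starting from the 5.5×27.5 cube, the 20×21 cube at (4, 11.5) partially overlaps it — only the 24.00 mm² overlap (of its 420.00 mm²) is removed, clipping the outline; the cone at (13.5, 12.5) misses the remaining region (no effect) — boundary = 66.00 mm; the cube at (-0.5, 12) is absent (z outside [8.5, 25.5]); Combining (union): only the result so far is present, so the union is just that shape — boundary = 66.00 mm. So its perimeter = 66.00 mm. Layer 42 (z = 11.76): the cube (footprint 5.5×27.5) is included at this height (perimeter 66.00 mm); the 20×21 cube at (4, 11.5) contributes its full rectangle (perimeter 82.00 mm); the cone at (13.5, 12.5): at t=0.943 of its height the radius interpolates to r₁+(r₂−r₁)t = 4.398, giving a regular 12-gon of that circumradius (perimeter = 2·12·4.398·sin(180°/12) = 27.32 mm); After the difference (first − rest): starting from the 5.5×27.5 cube, the 20×21 cube at (4, 11.5) partially overlaps it — only the 24.00 mm² overlap (of its 420.00 mm²) is removed, clipping the outline; the cone at (13.5, 12.5) misses the remaining region (no effect) — boundary = 66.00 mm; the cube at (-0.5, 12) is present — its section is the full 18×10.5 rectangle (perimeter 57.00 mm); Combining (union): the regions partially overlap (shared area 42.00 mm²), so the edge portions inside another operand are dropped and the merged outline is re-measured after clipping — boundary = 94.00 mm. So its perimeter = 94.00 mm. Layer 42 is larger (94.00 vs 66.00 mm).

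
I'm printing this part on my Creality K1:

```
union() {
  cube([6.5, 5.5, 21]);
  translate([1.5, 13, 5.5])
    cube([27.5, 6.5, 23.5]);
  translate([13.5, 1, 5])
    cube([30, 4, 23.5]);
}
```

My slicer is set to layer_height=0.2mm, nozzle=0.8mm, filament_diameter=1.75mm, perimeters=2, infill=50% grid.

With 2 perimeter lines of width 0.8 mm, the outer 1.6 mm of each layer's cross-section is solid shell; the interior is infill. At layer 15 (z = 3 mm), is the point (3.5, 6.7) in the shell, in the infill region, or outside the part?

At z = 3 mm: the cube (footprint 6.5×5.5) is included at this height; the cube at (1.5, 13) is not intersected at this z (z outside [5.5, 29]); the cube at (13.5, 1) is absent (z outside [5, 28.5]); Taking the union: only the 6.5×5.5 cube is present, so the union is just that shape — 1 connected region. Overall, the cross-section is a single solid region. The nearest boundary edge runs (6.50, 5.50)→(0.00, 5.50); distance from the point to it = 1.20 mm. The point is not inside any of the regions above, so it lies outside the cross-section (1.20 mm from the nearest boundary).

outside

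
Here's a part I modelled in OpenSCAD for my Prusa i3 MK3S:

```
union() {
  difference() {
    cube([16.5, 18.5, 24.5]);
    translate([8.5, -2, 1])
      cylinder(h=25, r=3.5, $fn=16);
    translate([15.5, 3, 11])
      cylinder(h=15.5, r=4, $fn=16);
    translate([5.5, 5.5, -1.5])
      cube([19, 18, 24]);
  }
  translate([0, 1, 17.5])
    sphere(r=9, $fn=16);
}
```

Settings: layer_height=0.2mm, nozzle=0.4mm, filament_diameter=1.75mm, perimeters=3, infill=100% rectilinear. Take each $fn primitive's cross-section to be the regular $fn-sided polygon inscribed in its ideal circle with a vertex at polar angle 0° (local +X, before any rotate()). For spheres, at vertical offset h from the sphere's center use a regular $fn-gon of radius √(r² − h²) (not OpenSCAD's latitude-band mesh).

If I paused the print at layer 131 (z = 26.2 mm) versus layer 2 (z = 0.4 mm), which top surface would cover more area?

Layer 131 (z = 26.2): the cube does not reach this height (z outside [0, 24.5]); the cylinder at (8.5, -2) does not reach this height (z outside [1, 26]); the r=4 cylinder at (15.5, 3) gives a regular 16-gon of circumradius 4 (constant along its height) (area = (16/2)·4.000²·sin(360°/16) = 48.98 mm²); the cube at (5.5, 5.5) is absent (z outside [-1.5, 22.5]); Taking the first minus the rest: the first operand is absent here, so nothing remains; the r=9 sphere at (0, 1) contributes a regular 16-gon of circumradius √(9²−8.7²) = 2.304 (area = (16/2)·2.304²·sin(360°/16) = 16.26 mm²); Combining (union): only the r=9 sphere at (0, 1) is present, so the union is just that shape — area = 16.26 mm². So its area = 16.26 mm². Layer 2 (z = 0.4): the 16.5×18.5 cube contributes its full rectangle (area 305.25 mm²); the cylinder at (8.5, -2) does not reach this height (z outside [1, 26]); the cylinder at (15.5, 3) does not reach this height (z outside [11, 26.5]); the cube at (5.5, 5.5) (footprint 19×18) is included at this height (area 342.00 mm²); After the difference (first − rest): starting from the 16.5×18.5 cube (305.25 mm²), the 19×18 cube at (5.5, 5.5) partially overlaps it — only the 143.00 mm² overlap (of its 342.00 mm²) is removed, clipping the outline — area = 162.25 mm²; the sphere at (0, 1) is absent (|z−center|=17.100 > r=9); Taking the union: only that combined region is present, so the union is just that shape — area = 162.25 mm². So its area = 162.25 mm². Layer 2 is larger (162.25 vs 16.26 mm²).

layer 2 (z = 0.4 mm)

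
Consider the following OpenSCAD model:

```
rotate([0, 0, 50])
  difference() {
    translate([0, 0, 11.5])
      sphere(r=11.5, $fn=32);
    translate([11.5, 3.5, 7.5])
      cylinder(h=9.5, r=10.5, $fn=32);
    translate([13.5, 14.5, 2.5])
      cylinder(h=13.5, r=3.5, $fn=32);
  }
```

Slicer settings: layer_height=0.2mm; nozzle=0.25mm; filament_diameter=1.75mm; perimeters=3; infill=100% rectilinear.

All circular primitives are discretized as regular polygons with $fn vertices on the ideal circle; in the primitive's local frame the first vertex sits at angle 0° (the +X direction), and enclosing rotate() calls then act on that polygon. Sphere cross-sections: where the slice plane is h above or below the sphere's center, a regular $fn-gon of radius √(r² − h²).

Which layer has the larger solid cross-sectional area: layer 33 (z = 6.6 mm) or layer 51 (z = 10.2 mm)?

layer 33 (z = 6.6 mm)

Layer 33 (z = 6.6): the sphere: section is a regular 32-gon, circumradius = √(r²−h²) = √(11.5²−4.9²) = 10.404 (area = (32/2)·10.404²·sin(360°/32) = 337.87 mm²); the cylinder at (11.5, 3.5) is not intersected at this z (z outside [7.5, 17]); the r=3.5 cylinder at (13.5, 14.5) gives a regular 32-gon of circumradius 3.5 (constant along its height) (area = (32/2)·3.500²·sin(360°/32) = 38.24 mm²); Taking the first minus the rest: starting from the r=11.5 sphere (337.87 mm²), the r=3.5 cylinder at (13.5, 14.5) misses the remaining region (no effect) — area = 337.87 mm²; (whole slice rotated 50° about Z — lengths, areas and connectivity unchanged). So its area = 337.87 mm². Layer 51 (z = 10.2): the r=11.5 sphere slices to a regular 32-gon of circumradius 11.426 (√(r²−h²) with h=1.3 from center) (area = (32/2)·11.426²·sin(360°/32) = 407.54 mm²); the r=10.5 cylinder at (11.5, 3.5) gives a regular 32-gon of circumradius 10.5 (constant along its height) (area = (32/2)·10.500²·sin(360°/32) = 344.14 mm²); the r=3.5 cylinder at (13.5, 14.5) contributes a regular 32-gon of circumradius 3.5 (area = (32/2)·3.500²·sin(360°/32) = 38.24 mm²); Taking the first minus the rest: starting from the r=11.5 sphere (407.54 mm²), the r=10.5 cylinder at (11.5, 3.5) partially overlaps it — only the 126.14 mm² overlap (of its 344.14 mm²) is removed, clipping the outline; the r=3.5 cylinder at (13.5, 14.5) misses the remaining region (no effect) — area = 281.39 mm²; (whole slice rotated 50° about Z — lengths, areas and connectivity unchanged). So its area = 281.39 mm². Layer 33 is larger (337.87 vs 281.39 mm²).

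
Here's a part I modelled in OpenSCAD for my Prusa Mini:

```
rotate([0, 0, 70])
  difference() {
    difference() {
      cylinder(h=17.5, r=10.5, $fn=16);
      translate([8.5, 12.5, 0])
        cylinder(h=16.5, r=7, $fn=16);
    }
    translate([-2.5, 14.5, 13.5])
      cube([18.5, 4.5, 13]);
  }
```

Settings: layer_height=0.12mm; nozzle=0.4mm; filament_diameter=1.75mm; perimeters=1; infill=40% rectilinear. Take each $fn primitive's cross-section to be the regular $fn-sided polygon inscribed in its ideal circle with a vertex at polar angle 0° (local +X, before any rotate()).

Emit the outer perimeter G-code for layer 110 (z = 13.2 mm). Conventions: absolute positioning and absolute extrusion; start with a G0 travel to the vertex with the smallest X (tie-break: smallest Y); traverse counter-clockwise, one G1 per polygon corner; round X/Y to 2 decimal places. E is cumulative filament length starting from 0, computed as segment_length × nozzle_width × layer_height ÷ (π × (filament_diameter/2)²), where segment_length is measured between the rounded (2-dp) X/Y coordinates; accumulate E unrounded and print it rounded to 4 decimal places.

G0 X-10.49 Y-0.46 Z13.20
G1 X-9.52 Y-4.44 E0.0818
G1 X-7.09 Y-7.74 E0.1635
G1 X-3.59 Y-9.87 E0.2453
G1 X0.46 Y-10.49 E0.3271
G1 X4.44 Y-9.52 E0.4088
G1 X7.74 Y-7.09 E0.4906
G1 X9.87 Y-3.59 E0.5724
G1 X10.49 Y0.46 E0.6541
G1 X9.52 Y4.44 E0.7359
G1 X7.09 Y7.74 E0.8177
G1 X3.59 Y9.87 E0.8994
G1 X-0.46 Y10.49 E0.9812
G1 X-2.23 Y10.06 E1.0175
G1 X-2.26 Y9.87 E1.0214
G1 X-3.68 Y7.53 E1.0760
G1 X-5.88 Y5.92 E1.1304
G1 X-8.53 Y5.27 E1.1848
G1 X-8.82 Y5.31 E1.1907
G1 X-9.87 Y3.59 E1.2309
G1 X-10.49 Y-0.46 E1.3127

At z = 13.2 mm: the r=10.5 cylinder gives a regular 16-gon of circumradius 10.5 (constant along its height); the r=7 cylinder at (8.5, 12.5) gives a regular 16-gon of circumradius 7 (constant along its height); Subtracting the remaining from the first: starting from the r=10.5 cylinder, the r=7 cylinder at (8.5, 12.5) partially overlaps it — only the 11.93 mm² overlap (of its 150.01 mm²) is removed, clipping the outline — 1 connected region; the cube at (-2.5, 14.5) is not intersected at this z (z outside [13.5, 26.5]); Subtracting the remaining from the first: none of the subtracted shapes is present at this height, so the result so far is unchanged — 1 connected region; (rotated 70° about Z; rotation is an isometry so areas/perimeters/island counts are preserved). The outline is a single polygon with 20 vertices. Extrusion per mm of travel: 0.4 × 0.12 / (π × 0.875²) = 0.019956. Accumulating E over each segment gives final E = 1.3127.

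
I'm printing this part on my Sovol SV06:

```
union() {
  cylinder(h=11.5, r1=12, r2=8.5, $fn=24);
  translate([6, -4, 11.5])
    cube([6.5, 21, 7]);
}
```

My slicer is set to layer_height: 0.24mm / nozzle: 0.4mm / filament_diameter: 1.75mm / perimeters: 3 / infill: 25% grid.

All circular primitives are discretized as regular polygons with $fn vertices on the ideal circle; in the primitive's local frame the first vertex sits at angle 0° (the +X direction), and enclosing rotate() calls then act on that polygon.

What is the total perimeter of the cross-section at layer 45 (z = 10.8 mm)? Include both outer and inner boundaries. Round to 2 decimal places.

54.59 mm

At z = 10.8 mm: the cone: at t=0.939 of its height the radius interpolates to r₁+(r₂−r₁)t = 8.713, giving a regular 24-gon of that circumradius (perimeter = 2·24·8.713·sin(180°/24) = 54.59 mm); the cube at (6, -4) does not reach this height (z outside [11.5, 18.5]); Merging all regions: only the cone is present, so the union is just that shape — boundary = 54.59 mm. Overall, the cross-section is a single solid region. Total boundary length (outer) = 54.59 mm.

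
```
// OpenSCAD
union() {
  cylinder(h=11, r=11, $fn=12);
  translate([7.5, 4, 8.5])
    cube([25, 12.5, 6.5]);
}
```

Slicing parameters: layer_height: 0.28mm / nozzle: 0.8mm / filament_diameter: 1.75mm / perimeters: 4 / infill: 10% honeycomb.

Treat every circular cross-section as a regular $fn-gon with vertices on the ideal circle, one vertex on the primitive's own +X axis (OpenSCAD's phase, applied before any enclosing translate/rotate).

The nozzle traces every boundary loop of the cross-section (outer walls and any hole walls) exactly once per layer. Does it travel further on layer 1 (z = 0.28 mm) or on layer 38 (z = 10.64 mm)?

layer 38 (z = 10.64 mm)

Layer 1 (z = 0.28): the r=11 cylinder gives a regular 12-gon of circumradius 11 (constant along its height) (perimeter = 2·12·11.000·sin(180°/12) = 68.33 mm); the cube at (7.5, 4) is absent (z outside [8.5, 15]); Taking the union: only the r=11 cylinder is present, so the union is just that shape — boundary = 68.33 mm. So its perimeter = 68.33 mm. Layer 38 (z = 10.64): the cylinder: section is a regular 12-gon, circumradius r=11 (perimeter = 2·12·11.000·sin(180°/12) = 68.33 mm); the cube at (7.5, 4) is present — its section is the full 25×12.5 rectangle (perimeter 75.00 mm); Combining (union): the regions partially overlap (shared area 5.39 mm²), so the edge portions inside another operand are dropped and the merged outline is re-measured after clipping — boundary = 132.96 mm. So its perimeter = 132.96 mm. Layer 38 is larger (132.96 vs 68.33 mm).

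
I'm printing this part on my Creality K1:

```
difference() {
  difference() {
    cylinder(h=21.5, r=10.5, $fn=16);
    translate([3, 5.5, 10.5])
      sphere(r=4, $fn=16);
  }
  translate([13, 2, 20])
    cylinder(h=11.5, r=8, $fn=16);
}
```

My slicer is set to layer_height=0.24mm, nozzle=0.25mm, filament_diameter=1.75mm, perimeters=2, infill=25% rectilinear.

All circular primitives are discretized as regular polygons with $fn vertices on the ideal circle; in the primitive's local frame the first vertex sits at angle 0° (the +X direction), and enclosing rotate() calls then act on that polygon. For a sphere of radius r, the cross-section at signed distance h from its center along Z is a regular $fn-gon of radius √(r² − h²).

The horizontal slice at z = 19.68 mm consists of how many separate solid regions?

At z = 19.68 mm: the r=10.5 cylinder contributes a regular 16-gon of circumradius 10.5; the sphere at (3, 5.5) is absent (|z−center|=9.180 > r=4); Subtracting the remaining from the first: none of the subtracted shapes is present at this height, so the r=10.5 cylinder is unchanged — 1 connected region; the cylinder at (13, 2) is absent (z outside [20, 31.5]); Taking the first minus the rest: none of the subtracted shapes is present at this height, so that combined region is unchanged — 1 connected region. The result has 1 disconnected region.

1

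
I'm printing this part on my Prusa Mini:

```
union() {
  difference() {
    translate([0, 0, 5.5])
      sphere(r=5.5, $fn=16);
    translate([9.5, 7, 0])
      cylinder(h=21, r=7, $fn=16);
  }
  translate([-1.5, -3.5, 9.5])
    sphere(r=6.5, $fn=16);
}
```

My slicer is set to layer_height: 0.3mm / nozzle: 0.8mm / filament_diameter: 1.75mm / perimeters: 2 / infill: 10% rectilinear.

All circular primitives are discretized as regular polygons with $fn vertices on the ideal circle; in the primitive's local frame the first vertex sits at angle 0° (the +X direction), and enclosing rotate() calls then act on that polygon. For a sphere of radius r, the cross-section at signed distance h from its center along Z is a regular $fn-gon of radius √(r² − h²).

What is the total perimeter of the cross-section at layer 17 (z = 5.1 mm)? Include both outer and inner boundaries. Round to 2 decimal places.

40.04 mm

At z = 5.1 mm: the r=5.5 sphere slices to a regular 16-gon of circumradius 5.485 (√(r²−h²) with h=0.4 from center) (perimeter = 2·16·5.485·sin(180°/16) = 34.24 mm); the r=7 cylinder at (9.5, 7) gives a regular 16-gon of circumradius 7 (constant along its height) (perimeter = 2·16·7.000·sin(180°/16) = 43.70 mm); Taking the first minus the rest: starting from the r=5.5 sphere, the r=7 cylinder at (9.5, 7) partially overlaps it — only the 1.29 mm² overlap (of its 150.01 mm²) is removed, clipping the outline — boundary = 34.20 mm; the r=6.5 sphere at (-1.5, -3.5) contributes a regular 16-gon of circumradius √(6.5²−4.4²) = 4.784 (perimeter = 2·16·4.784·sin(180°/16) = 29.87 mm); Merging all regions: the regions partially overlap (shared area 42.73 mm²), so the edge portions inside another operand are dropped and the merged outline is re-measured after clipping — boundary = 40.04 mm. Overall, the cross-section is a single solid region. Total boundary length (outer) = 40.04 mm.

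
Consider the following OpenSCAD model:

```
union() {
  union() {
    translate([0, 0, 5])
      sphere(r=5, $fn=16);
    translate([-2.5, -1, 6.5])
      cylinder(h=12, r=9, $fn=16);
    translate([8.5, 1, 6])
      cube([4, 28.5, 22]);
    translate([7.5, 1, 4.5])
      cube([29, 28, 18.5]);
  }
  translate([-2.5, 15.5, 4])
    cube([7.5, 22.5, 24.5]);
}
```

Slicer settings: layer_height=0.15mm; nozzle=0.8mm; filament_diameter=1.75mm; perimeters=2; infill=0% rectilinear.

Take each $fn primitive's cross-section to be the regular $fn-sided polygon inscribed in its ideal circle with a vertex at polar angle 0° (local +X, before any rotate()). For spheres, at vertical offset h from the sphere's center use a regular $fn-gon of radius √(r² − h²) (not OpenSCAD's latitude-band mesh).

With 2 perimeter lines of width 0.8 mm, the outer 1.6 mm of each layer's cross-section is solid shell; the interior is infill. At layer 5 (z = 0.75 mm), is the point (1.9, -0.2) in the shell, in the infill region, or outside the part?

shell

At z = 0.75 mm: the sphere: section is a regular 16-gon, circumradius = √(r²−h²) = √(5²−4.25²) = 2.634; the cylinder at (-2.5, -1) does not reach this height (z outside [6.5, 18.5]); the cube at (8.5, 1) is absent (z outside [6, 28]); the cube at (7.5, 1) does not reach this height (z outside [4.5, 23]); Combining (union): only the r=5 sphere is present, so the union is just that shape — 1 connected region; the cube at (-2.5, 15.5) is not intersected at this z (z outside [4, 28.5]); Taking the union: only the result so far is present, so the union is just that shape — 1 connected region. Overall, the cross-section is a single solid region. The nearest boundary edge runs (2.43, -1.01)→(2.63, 0.00); distance from the point to it = 0.68 mm. The point is inside the cross-section, 0.68 mm from the nearest boundary — within the 1.6 mm shell band (2 × 0.8).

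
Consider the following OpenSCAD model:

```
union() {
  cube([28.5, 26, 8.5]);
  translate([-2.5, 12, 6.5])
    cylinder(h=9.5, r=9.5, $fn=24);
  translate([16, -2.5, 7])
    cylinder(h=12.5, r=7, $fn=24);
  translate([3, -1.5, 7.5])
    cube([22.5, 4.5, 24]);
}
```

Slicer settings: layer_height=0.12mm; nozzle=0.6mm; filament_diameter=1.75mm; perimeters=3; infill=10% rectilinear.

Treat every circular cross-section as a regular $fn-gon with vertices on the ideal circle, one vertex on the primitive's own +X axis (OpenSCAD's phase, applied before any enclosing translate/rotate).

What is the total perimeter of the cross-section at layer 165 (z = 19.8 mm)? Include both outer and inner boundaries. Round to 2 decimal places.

54.00 mm

At z = 19.8 mm: the cube is not intersected at this z (z outside [0, 8.5]); the cylinder at (-2.5, 12) does not reach this height (z outside [6.5, 16]); the cylinder at (16, -2.5) is absent (z outside [7, 19.5]); the cube at (3, -1.5) (footprint 22.5×4.5) is included at this height (perimeter 54.00 mm); Taking the union: only the 22.5×4.5 cube at (3, -1.5) is present, so the union is just that shape — boundary = 54.00 mm. Overall, the cross-section is a single solid region. Total boundary length (outer) = 54.00 mm.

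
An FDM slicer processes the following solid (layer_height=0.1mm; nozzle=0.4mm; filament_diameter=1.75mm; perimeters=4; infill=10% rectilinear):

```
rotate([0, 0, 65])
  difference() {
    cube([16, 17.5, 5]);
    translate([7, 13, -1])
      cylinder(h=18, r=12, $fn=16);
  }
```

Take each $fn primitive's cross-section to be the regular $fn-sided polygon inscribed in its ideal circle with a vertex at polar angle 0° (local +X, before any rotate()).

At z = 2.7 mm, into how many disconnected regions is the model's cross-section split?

At z = 2.7 mm: the 16×17.5 cube contributes its full rectangle; the cylinder at (7, 13): section is a regular 16-gon, circumradius r=12; After the difference (first − rest): starting from the 16×17.5 cube, the r=12 cylinder at (7, 13) partially overlaps it — only the 245.04 mm² overlap (of its 440.85 mm²) is removed, clipping the outline — 1 connected region; (rotated 65° about Z; rotation is an isometry so areas/perimeters/island counts are preserved). The result has 1 disconnected region.

1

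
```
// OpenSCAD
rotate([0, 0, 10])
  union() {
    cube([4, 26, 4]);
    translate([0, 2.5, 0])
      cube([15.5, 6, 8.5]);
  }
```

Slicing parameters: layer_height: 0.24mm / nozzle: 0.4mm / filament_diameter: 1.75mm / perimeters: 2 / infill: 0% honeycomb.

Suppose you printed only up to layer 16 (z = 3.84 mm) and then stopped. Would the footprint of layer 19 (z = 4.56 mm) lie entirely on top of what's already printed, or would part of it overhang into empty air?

entirely on top

Compare the two slices. At z = 3.84: the cube is present — its section is the full 4×26 rectangle (area 104.00 mm²); the 15.5×6 cube at (0, 2.5) contributes its full rectangle (area 93.00 mm²); Combining (union): the regions partially overlap — summed areas 197.00 mm² minus the doubly-counted overlap 24.00 mm² gives 173.00 mm² — area = 173.00 mm²; (rotated 10° about Z; rotation is an isometry so areas/perimeters/island counts are preserved). At z = 4.56: the cube is absent (z outside [0, 4]); the cube at (0, 2.5) (footprint 15.5×6) is included at this height (area 93.00 mm²); Taking the union: only the 15.5×6 cube at (0, 2.5) is present, so the union is just that shape — area = 93.00 mm²; (whole slice rotated 10° about Z — lengths, areas and connectivity unchanged). Checking containment: the cross-section at z = 4.56 is a subset of the cross-section at z = 3.84.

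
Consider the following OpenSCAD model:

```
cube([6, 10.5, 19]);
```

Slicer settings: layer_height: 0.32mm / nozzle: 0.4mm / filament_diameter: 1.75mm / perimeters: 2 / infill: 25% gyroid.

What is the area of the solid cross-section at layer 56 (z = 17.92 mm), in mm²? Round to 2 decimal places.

At z = 17.92 mm: the 6×10.5 cube contributes its full rectangle (area 63.00 mm²). Overall, the cross-section is a single solid region. Net area = 63.00 mm².

63.00 mm²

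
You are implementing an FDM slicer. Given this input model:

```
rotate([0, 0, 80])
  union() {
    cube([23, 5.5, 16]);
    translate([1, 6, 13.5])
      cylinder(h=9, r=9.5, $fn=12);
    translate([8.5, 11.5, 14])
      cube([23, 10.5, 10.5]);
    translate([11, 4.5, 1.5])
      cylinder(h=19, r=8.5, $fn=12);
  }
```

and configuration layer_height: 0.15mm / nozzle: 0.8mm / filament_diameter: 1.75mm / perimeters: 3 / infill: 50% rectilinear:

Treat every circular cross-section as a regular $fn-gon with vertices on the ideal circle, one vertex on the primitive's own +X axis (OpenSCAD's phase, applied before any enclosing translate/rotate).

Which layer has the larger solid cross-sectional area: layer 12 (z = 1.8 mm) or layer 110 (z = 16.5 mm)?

Layer 12 (z = 1.8): the cube is present — its section is the full 23×5.5 rectangle (area 126.50 mm²); the cylinder at (1, 6) does not reach this height (z outside [13.5, 22.5]); the cube at (8.5, 11.5) is absent (z outside [14, 24.5]); the r=8.5 cylinder at (11, 4.5) contributes a regular 12-gon of circumradius 8.5 (area = (12/2)·8.500²·sin(360°/12) = 216.75 mm²); Combining (union): the regions partially overlap — summed areas 343.25 mm² minus the doubly-counted overlap 87.76 mm² gives 255.49 mm² — area = 255.49 mm²; (rotated 80° about Z; rotation is an isometry so areas/perimeters/island counts are preserved). So its area = 255.49 mm². Layer 110 (z = 16.5): the cube does not reach this height (z outside [0, 16]); the cylinder at (1, 6): section is a regular 12-gon, circumradius r=9.5 (area = (12/2)·9.500²·sin(360°/12) = 270.75 mm²); the cube at (8.5, 11.5) (footprint 23×10.5) is included at this height (area 241.50 mm²); the cylinder at (11, 4.5): section is a regular 12-gon, circumradius r=8.5 (area = (12/2)·8.500²·sin(360°/12) = 216.75 mm²); Taking the union: the regions partially overlap — summed areas 729.00 mm² minus the doubly-counted overlap 82.21 mm² gives 646.79 mm² — area = 646.79 mm²; (rotated 80° about Z; rotation is an isometry so areas/perimeters/island counts are preserved). So its area = 646.79 mm². Layer 110 is larger (646.79 vs 255.49 mm²).

layer 110 (z = 16.5 mm)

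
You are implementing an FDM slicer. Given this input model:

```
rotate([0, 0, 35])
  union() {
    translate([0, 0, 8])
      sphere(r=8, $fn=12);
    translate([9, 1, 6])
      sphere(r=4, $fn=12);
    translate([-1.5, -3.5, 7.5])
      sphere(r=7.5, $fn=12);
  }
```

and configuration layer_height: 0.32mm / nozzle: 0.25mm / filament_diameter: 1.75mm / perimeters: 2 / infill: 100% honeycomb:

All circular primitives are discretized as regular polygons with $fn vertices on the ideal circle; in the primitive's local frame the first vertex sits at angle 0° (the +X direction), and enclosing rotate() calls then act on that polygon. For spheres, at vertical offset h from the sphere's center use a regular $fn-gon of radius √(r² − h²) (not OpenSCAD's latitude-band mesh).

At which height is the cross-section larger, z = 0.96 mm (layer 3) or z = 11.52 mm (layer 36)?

Layer 3 (z = 0.96): the sphere: section is a regular 12-gon, circumradius = √(r²−h²) = √(8²−7.04²) = 3.800 (area = (12/2)·3.800²·sin(360°/12) = 43.32 mm²); the sphere at (9, 1) does not reach this height (|z−center|=5.040 > r=4); the r=7.5 sphere at (-1.5, -3.5) slices to a regular 12-gon of circumradius 3.671 (√(r²−h²) with h=6.54 from center) (area = (12/2)·3.671²·sin(360°/12) = 40.44 mm²); Combining (union): the regions partially overlap — summed areas 83.75 mm² minus the doubly-counted overlap 15.38 mm² gives 68.37 mm² — area = 68.37 mm²; (rotated 35° about Z; rotation is an isometry so areas/perimeters/island counts are preserved). So its area = 68.37 mm². Layer 36 (z = 11.52): the sphere: section is a regular 12-gon, circumradius = √(r²−h²) = √(8²−3.52²) = 7.184 (area = (12/2)·7.184²·sin(360°/12) = 154.83 mm²); the sphere at (9, 1) is absent (|z−center|=5.520 > r=4); the r=7.5 sphere at (-1.5, -3.5) contributes a regular 12-gon of circumradius √(7.5²−4.02²) = 6.332 (area = (12/2)·6.332²·sin(360°/12) = 120.27 mm²); Combining (union): the regions partially overlap — summed areas 275.10 mm² minus the doubly-counted overlap 86.70 mm² gives 188.40 mm² — area = 188.40 mm²; (whole slice rotated 35° about Z — lengths, areas and connectivity unchanged). So its area = 188.40 mm². Layer 36 is larger (188.40 vs 68.37 mm²).

layer 36 (z = 11.52 mm)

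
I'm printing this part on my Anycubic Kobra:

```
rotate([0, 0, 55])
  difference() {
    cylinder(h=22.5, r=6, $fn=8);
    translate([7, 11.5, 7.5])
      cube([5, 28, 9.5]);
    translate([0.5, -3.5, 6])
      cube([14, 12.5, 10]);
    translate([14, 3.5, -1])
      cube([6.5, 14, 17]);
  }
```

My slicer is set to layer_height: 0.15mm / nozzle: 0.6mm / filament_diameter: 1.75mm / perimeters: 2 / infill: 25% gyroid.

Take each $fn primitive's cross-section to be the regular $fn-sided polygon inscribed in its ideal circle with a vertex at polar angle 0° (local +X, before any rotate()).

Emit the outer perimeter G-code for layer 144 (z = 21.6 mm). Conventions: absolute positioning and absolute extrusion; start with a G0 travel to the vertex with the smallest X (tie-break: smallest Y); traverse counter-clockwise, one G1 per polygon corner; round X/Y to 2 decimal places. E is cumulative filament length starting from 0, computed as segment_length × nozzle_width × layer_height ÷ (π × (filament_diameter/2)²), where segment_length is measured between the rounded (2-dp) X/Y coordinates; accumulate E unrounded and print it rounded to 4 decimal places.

G0 X-5.91 Y-1.04 Z21.60
G1 X-3.44 Y-4.91 E0.1718
G1 X1.04 Y-5.91 E0.3435
G1 X4.91 Y-3.44 E0.5153
G1 X5.91 Y1.04 E0.6871
G1 X3.44 Y4.91 E0.8589
G1 X-1.04 Y5.91 E1.0306
G1 X-4.91 Y3.44 E1.2024
G1 X-5.91 Y-1.04 E1.3742

At z = 21.6 mm: the cylinder: section is a regular 8-gon, circumradius r=6; the cube at (7, 11.5) is not intersected at this z (z outside [7.5, 17]); the cube at (0.5, -3.5) is not intersected at this z (z outside [6, 16]); the cube at (14, 3.5) is absent (z outside [-1, 16]); Subtracting the remaining from the first: none of the subtracted shapes is present at this height, so the r=6 cylinder is unchanged — 1 connected region; (rotated 55° about Z; rotation is an isometry so areas/perimeters/island counts are preserved). The outline is a single polygon with 8 vertices. Extrusion per mm of travel: 0.6 × 0.15 / (π × 0.875²) = 0.037418. Accumulating E over each segment gives final E = 1.3742.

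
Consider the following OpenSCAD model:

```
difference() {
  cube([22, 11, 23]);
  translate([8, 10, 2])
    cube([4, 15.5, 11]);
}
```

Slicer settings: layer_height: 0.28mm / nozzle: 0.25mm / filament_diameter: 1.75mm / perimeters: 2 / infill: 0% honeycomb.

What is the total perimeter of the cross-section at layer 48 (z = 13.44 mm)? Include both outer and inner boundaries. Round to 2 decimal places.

At z = 13.44 mm: the cube is present — its section is the full 22×11 rectangle (perimeter 66.00 mm); the cube at (8, 10) is absent (z outside [2, 13]); Subtracting the remaining from the first: none of the subtracted shapes is present at this height, so the 22×11 cube is unchanged — boundary = 66.00 mm. Overall, the cross-section is a single solid region. Total boundary length (outer) = 66.00 mm.

66.00 mm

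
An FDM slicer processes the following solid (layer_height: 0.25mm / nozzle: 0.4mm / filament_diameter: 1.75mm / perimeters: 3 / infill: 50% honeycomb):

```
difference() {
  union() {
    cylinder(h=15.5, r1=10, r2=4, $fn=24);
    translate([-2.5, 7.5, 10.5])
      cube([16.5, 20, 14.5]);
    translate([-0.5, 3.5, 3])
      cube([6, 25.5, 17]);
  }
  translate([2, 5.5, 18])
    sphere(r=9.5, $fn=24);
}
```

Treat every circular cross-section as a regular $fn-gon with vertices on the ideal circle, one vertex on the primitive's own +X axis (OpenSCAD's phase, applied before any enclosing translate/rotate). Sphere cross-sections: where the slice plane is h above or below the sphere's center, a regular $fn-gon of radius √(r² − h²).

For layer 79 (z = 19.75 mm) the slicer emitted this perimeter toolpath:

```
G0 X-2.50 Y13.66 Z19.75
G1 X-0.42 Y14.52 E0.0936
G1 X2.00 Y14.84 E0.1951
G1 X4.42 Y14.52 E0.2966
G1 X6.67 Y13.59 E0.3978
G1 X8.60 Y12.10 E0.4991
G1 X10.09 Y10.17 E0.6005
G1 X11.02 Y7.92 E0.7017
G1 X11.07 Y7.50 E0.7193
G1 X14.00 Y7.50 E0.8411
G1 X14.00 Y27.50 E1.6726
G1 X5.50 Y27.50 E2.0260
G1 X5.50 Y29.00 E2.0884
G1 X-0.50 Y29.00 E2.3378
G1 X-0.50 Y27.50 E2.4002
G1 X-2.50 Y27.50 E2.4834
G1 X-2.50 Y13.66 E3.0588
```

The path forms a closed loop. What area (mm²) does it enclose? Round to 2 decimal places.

Apply the shoelace formula to the sequence of (X, Y) vertices; enclosed area = 258.61 mm².

258.61 mm²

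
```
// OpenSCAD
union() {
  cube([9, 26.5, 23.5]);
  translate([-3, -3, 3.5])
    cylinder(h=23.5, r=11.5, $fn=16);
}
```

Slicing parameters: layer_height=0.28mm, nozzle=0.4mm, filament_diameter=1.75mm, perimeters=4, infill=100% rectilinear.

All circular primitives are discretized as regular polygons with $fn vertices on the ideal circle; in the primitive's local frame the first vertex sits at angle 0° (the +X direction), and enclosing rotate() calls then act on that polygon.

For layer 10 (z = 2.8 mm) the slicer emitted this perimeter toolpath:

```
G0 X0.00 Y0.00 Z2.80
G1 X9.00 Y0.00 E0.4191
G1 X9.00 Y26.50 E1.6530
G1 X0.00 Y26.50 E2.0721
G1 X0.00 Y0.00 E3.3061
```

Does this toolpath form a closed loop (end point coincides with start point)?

yes

Start point (G0): (0.00, 0.00). End point (last G1): the path returns to the start — closed.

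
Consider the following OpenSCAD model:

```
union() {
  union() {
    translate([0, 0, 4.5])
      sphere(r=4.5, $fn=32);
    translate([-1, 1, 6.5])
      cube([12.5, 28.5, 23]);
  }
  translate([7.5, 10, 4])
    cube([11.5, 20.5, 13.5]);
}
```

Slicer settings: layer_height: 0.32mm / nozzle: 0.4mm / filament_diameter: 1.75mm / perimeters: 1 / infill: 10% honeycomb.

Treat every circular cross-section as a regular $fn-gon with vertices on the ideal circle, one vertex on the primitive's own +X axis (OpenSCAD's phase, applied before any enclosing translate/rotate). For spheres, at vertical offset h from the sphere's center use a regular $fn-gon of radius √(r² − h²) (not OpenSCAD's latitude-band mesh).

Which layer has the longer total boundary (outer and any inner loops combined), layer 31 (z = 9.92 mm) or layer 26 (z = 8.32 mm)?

Layer 31 (z = 9.92): the sphere does not reach this height (|z−center|=5.420 > r=4.5); the cube at (-1, 1) (footprint 12.5×28.5) is included at this height (perimeter 82.00 mm); Merging all regions: only the 12.5×28.5 cube at (-1, 1) is present, so the union is just that shape — boundary = 82.00 mm; the cube at (7.5, 10) (footprint 11.5×20.5) is included at this height (perimeter 64.00 mm); Taking the union: the regions partially overlap (shared area 78.00 mm²), so the edge portions inside another operand are dropped and the merged outline is re-measured after clipping — boundary = 99.00 mm. So its perimeter = 99.00 mm. Layer 26 (z = 8.32): the r=4.5 sphere contributes a regular 32-gon of circumradius √(4.5²−3.82²) = 2.379 (perimeter = 2·32·2.379·sin(180°/32) = 14.92 mm); the cube at (-1, 1) (footprint 12.5×28.5) is included at this height (perimeter 82.00 mm); Merging all regions: the regions partially overlap (shared area 3.41 mm²), so the edge portions inside another operand are dropped and the merged outline is re-measured after clipping — boundary = 88.89 mm; the cube at (7.5, 10) is present — its section is the full 11.5×20.5 rectangle (perimeter 64.00 mm); Merging all regions: the regions partially overlap (shared area 78.00 mm²), so the edge portions inside another operand are dropped and the merged outline is re-measured after clipping — boundary = 105.89 mm. So its perimeter = 105.89 mm. Layer 26 is larger (105.89 vs 99.00 mm).

layer 26 (z = 8.32 mm)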